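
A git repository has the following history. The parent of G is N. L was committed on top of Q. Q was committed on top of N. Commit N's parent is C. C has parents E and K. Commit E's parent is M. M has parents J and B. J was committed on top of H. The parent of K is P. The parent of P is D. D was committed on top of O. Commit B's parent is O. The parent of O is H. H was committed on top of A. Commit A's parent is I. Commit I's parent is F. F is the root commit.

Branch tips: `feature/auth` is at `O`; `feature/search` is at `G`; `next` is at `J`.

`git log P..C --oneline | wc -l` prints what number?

Reachable from C: {A, B, C, D, E, F, H, I, J, K, M, O, P}.
Reachable from P: {A, D, F, H, I, O, P}.
In C's history but not P's: {B, C, E, J, K, M} — 6 commits.

6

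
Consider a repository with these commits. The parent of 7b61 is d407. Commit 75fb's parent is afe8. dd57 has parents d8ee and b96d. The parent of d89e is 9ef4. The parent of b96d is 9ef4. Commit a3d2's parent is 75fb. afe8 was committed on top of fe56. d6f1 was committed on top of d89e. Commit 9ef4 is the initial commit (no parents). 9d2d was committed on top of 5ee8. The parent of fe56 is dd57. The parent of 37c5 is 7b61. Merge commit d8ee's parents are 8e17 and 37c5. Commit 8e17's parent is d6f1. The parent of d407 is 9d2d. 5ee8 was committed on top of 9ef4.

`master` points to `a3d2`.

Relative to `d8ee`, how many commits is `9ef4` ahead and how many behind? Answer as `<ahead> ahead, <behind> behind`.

0 ahead, 9 behind

Reachable from 9ef4: {9ef4}.
Reachable from d8ee: {37c5, 5ee8, 7b61, 8e17, 9d2d, 9ef4, d407, d6f1, d89e, d8ee}.
Only in 9ef4's history (ahead): {} — 0.
Only in d8ee's history (behind): {37c5, 5ee8, 7b61, 8e17, 9d2d, d407, d6f1, d89e, d8ee} — 9.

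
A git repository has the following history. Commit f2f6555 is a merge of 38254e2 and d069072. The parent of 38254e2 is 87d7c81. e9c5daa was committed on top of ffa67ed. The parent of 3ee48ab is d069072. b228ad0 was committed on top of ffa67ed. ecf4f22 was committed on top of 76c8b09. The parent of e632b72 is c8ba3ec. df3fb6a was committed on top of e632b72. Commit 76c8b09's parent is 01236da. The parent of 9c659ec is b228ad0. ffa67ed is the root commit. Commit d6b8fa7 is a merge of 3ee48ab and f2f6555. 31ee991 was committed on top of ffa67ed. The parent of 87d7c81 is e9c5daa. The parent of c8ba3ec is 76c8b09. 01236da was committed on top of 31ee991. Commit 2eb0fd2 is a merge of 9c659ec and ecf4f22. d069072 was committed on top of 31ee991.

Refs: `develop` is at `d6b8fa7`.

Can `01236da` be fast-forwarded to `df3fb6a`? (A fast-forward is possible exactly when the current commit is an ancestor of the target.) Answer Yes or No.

Yes

A fast-forward from 01236da to df3fb6a is possible iff 01236da is an ancestor of df3fb6a.
Ancestors of df3fb6a: {01236da, 31ee991, 76c8b09, c8ba3ec, df3fb6a, e632b72, ffa67ed}.
01236da is among them, so fast-forward is possible.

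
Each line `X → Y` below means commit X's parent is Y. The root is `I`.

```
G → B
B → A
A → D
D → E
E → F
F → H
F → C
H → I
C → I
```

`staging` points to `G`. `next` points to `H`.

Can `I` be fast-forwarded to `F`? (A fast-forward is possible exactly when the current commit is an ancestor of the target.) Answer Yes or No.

Yes

A fast-forward from I to F is possible iff I is an ancestor of F.
Ancestors of F: {C, F, H, I}.
I is among them, so fast-forward is possible.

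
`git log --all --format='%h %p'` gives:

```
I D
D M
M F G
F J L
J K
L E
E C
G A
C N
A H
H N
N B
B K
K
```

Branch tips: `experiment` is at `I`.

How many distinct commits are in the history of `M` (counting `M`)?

Walking parent pointers from M: reachable set = {A, B, C, E, F, G, H, J, K, L, M, N}.
That is 12 commits.

12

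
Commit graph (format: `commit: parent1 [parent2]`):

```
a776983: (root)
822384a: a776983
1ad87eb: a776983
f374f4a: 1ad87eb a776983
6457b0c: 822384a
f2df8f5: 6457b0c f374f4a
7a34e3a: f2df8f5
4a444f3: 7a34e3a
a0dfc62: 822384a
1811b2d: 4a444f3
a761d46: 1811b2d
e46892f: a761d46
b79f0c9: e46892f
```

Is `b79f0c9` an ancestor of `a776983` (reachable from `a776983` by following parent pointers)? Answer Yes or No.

Ancestors of a776983: {a776983}.
b79f0c9 is not in that set, so it is not an ancestor of a776983.

No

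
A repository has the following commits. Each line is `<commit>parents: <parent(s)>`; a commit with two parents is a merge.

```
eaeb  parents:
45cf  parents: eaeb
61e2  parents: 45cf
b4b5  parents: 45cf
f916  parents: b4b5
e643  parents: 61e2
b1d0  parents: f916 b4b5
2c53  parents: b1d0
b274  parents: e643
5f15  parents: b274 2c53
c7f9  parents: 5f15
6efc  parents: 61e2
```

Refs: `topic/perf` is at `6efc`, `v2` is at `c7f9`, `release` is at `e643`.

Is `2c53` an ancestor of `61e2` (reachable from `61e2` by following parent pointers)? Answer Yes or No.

No

Ancestors of 61e2: {45cf, 61e2, eaeb}.
2c53 is not in that set, so it is not an ancestor of 61e2.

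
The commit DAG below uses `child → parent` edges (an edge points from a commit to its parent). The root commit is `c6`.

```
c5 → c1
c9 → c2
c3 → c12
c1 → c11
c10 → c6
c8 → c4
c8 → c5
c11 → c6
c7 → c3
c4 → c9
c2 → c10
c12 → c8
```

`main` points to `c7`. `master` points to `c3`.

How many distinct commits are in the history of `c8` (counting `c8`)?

Walking parent pointers from c8: reachable set = {c1, c10, c11, c2, c4, c5, c6, c8, c9}.
That is 9 commits.

9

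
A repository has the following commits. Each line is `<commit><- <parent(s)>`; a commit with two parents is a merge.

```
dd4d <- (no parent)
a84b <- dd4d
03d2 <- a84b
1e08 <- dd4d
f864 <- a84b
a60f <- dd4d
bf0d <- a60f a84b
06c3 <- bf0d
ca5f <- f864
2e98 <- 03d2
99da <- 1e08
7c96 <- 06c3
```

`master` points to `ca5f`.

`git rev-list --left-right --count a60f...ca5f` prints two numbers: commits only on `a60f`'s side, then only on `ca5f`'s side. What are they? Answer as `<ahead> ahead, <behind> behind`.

Reachable from a60f: {a60f, dd4d}.
Reachable from ca5f: {a84b, ca5f, dd4d, f864}.
Only in a60f's history (ahead): {a60f} — 1.
Only in ca5f's history (behind): {a84b, ca5f, f864} — 3.

1 ahead, 3 behind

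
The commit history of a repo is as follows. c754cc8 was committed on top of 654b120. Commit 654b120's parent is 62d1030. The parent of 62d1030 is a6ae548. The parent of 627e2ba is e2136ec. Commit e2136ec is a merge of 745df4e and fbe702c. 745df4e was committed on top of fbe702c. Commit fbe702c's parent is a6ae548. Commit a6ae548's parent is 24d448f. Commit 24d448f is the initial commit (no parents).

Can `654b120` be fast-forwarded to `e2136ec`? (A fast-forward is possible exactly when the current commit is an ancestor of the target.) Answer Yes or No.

A fast-forward from 654b120 to e2136ec is possible iff 654b120 is an ancestor of e2136ec.
Ancestors of e2136ec: {24d448f, 745df4e, a6ae548, e2136ec, fbe702c}.
654b120 is not among them, so fast-forward is not possible.

No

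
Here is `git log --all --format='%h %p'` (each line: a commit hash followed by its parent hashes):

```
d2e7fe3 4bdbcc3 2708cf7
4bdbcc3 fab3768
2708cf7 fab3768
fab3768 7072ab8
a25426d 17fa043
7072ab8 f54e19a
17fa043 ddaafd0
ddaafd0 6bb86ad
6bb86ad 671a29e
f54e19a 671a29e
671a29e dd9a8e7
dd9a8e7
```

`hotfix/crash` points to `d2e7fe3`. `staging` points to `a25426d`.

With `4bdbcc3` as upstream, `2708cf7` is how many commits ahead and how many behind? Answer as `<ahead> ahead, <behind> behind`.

1 ahead, 1 behind

Reachable from 2708cf7: {2708cf7, 671a29e, 7072ab8, dd9a8e7, f54e19a, fab3768}.
Reachable from 4bdbcc3: {4bdbcc3, 671a29e, 7072ab8, dd9a8e7, f54e19a, fab3768}.
Only in 2708cf7's history (ahead): {2708cf7} — 1.
Only in 4bdbcc3's history (behind): {4bdbcc3} — 1.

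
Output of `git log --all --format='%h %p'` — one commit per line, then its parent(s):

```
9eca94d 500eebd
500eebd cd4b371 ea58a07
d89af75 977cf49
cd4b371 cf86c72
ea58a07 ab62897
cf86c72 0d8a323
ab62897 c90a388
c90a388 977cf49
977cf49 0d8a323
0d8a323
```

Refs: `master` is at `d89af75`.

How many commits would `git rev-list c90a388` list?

Walking parent pointers from c90a388: reachable set = {0d8a323, 977cf49, c90a388}.
That is 3 commits.

3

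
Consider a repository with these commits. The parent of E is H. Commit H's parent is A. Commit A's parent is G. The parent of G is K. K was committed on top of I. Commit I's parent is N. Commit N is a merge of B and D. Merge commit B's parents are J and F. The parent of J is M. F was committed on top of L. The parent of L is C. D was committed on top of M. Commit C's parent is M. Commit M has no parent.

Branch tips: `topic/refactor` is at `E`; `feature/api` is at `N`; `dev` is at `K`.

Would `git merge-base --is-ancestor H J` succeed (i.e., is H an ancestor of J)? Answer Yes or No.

No

Ancestors of J: {J, M}.
H is not in that set, so it is not an ancestor of J.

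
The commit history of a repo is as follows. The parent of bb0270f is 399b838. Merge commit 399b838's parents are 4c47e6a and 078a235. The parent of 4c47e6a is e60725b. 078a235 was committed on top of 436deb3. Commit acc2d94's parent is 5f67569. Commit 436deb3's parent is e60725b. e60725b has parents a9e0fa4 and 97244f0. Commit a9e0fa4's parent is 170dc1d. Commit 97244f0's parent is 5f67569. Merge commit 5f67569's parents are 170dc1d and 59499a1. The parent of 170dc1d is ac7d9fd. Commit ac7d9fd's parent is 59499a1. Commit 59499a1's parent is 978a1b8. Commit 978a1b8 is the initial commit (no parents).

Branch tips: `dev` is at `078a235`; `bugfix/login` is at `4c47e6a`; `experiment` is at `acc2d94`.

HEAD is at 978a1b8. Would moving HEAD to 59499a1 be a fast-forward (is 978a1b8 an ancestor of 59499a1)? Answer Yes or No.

A fast-forward from 978a1b8 to 59499a1 is possible iff 978a1b8 is an ancestor of 59499a1.
Ancestors of 59499a1: {59499a1, 978a1b8}.
978a1b8 is among them, so fast-forward is possible.

Yes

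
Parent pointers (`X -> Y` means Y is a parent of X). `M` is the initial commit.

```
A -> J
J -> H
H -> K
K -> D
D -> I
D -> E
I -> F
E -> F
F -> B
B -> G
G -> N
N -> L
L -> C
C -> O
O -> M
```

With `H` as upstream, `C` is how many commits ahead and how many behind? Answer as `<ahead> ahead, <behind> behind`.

Reachable from C: {C, M, O}.
Reachable from H: {B, C, D, E, F, G, H, I, K, L, M, N, O}.
Only in C's history (ahead): {} — 0.
Only in H's history (behind): {B, D, E, F, G, H, I, K, L, N} — 10.

0 ahead, 10 behind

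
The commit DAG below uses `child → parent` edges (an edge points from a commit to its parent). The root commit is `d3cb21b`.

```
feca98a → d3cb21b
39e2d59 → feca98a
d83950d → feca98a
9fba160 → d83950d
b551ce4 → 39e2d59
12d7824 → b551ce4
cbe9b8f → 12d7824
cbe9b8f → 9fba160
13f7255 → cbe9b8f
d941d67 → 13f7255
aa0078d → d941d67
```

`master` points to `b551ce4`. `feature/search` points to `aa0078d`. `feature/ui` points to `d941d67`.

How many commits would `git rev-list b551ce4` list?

Walking parent pointers from b551ce4: reachable set = {39e2d59, b551ce4, d3cb21b, feca98a}.
That is 4 commits.

4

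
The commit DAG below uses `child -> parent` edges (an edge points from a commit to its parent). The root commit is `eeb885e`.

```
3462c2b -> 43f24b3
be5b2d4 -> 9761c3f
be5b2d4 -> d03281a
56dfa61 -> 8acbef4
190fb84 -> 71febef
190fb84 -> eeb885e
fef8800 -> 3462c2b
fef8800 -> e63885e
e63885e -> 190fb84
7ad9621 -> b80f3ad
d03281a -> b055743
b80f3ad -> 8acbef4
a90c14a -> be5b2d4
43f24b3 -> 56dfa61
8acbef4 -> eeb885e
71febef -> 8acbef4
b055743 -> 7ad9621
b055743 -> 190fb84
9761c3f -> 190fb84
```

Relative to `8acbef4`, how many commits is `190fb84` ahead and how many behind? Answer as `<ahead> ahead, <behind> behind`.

2 ahead, 0 behind

Reachable from 190fb84: {190fb84, 71febef, 8acbef4, eeb885e}.
Reachable from 8acbef4: {8acbef4, eeb885e}.
Only in 190fb84's history (ahead): {190fb84, 71febef} — 2.
Only in 8acbef4's history (behind): {} — 0.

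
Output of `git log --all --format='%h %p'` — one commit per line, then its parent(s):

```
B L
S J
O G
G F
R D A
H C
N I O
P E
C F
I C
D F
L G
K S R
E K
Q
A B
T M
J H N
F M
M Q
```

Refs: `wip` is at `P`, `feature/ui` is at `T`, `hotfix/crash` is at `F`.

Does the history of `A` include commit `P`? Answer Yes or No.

Ancestors of A: {A, B, F, G, L, M, Q}.
P is not in that set, so it is not an ancestor of A.

No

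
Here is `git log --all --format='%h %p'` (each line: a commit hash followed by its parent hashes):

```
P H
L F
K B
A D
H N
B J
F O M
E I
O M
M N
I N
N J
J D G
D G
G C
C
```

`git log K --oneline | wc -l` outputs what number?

6

Walking parent pointers from K: reachable set = {B, C, D, G, J, K}.
That is 6 commits.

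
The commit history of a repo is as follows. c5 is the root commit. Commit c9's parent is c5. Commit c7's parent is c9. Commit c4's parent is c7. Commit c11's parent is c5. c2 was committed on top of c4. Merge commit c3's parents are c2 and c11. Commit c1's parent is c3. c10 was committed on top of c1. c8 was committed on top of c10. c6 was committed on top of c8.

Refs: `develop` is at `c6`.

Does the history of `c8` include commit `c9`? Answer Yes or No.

Ancestors of c8 (commits reachable by following parents): {c1, c10, c11, c2, c3, c4, c5, c7, c8, c9}.
c9 is in that set, so it is an ancestor of c8.

Yes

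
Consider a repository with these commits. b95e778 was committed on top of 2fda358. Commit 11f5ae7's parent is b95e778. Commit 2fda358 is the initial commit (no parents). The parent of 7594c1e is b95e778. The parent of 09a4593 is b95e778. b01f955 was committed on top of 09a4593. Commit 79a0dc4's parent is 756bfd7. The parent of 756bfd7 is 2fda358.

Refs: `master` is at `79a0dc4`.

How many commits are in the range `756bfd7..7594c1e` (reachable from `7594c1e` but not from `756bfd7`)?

2

Reachable from 7594c1e: {2fda358, 7594c1e, b95e778}.
Reachable from 756bfd7: {2fda358, 756bfd7}.
In 7594c1e's history but not 756bfd7's: {7594c1e, b95e778} — 2 commits.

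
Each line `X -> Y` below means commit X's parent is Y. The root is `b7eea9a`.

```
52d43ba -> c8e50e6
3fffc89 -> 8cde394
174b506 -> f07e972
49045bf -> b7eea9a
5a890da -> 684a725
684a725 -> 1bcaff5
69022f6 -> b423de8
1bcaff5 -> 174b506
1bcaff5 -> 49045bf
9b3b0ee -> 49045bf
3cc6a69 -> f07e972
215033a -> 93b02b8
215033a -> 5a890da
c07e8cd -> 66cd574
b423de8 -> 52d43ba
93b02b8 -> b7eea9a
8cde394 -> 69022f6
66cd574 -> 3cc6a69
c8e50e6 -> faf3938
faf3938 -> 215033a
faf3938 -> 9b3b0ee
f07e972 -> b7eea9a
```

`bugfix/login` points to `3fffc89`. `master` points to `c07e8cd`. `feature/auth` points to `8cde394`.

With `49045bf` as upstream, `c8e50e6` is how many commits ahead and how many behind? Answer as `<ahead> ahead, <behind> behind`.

Reachable from c8e50e6: {174b506, 1bcaff5, 215033a, 49045bf, 5a890da, 684a725, 93b02b8, 9b3b0ee, b7eea9a, c8e50e6, f07e972, faf3938}.
Reachable from 49045bf: {49045bf, b7eea9a}.
Only in c8e50e6's history (ahead): {174b506, 1bcaff5, 215033a, 5a890da, 684a725, 93b02b8, 9b3b0ee, c8e50e6, f07e972, faf3938} — 10.
Only in 49045bf's history (behind): {} — 0.

10 ahead, 0 behind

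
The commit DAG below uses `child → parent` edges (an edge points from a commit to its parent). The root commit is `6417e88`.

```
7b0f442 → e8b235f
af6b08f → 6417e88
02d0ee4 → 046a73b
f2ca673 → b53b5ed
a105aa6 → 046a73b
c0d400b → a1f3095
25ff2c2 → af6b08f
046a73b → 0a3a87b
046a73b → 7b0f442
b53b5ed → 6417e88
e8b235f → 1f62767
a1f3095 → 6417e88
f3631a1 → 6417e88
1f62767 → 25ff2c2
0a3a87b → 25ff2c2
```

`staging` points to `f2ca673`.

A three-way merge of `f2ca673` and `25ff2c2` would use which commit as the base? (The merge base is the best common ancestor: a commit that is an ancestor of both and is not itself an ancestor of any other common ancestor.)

6417e88

Ancestors of f2ca673: {6417e88, b53b5ed, f2ca673}.
Ancestors of 25ff2c2: {25ff2c2, 6417e88, af6b08f}.
Common ancestors: {6417e88}.
The only common ancestor is 6417e88, so it is the merge base.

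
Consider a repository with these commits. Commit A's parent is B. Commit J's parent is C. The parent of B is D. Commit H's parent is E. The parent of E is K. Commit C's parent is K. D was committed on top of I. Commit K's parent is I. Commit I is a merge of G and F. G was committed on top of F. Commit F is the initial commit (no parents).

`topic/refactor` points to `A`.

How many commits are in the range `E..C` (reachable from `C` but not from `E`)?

1

Reachable from C: {C, F, G, I, K}.
Reachable from E: {E, F, G, I, K}.
In C's history but not E's: {C} — 1 commit.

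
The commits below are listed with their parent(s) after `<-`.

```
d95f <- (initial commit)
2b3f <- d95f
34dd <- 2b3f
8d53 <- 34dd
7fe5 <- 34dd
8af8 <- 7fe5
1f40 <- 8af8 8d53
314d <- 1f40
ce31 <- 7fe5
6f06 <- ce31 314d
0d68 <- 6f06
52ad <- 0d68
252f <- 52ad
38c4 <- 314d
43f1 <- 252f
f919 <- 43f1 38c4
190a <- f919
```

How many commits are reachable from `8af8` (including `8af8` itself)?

Walking parent pointers from 8af8: reachable set = {2b3f, 34dd, 7fe5, 8af8, d95f}.
That is 5 commits.

5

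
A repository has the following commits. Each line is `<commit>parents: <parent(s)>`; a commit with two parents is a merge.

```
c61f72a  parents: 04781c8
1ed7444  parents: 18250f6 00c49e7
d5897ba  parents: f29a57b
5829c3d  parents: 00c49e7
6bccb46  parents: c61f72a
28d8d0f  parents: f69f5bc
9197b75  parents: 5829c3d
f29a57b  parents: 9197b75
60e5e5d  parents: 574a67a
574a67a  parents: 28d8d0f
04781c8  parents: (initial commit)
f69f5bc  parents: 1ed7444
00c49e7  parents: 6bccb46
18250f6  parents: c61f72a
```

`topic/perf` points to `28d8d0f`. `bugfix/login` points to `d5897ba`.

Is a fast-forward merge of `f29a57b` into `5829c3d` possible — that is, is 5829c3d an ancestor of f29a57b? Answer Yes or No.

A fast-forward from 5829c3d to f29a57b is possible iff 5829c3d is an ancestor of f29a57b.
Ancestors of f29a57b: {00c49e7, 04781c8, 5829c3d, 6bccb46, 9197b75, c61f72a, f29a57b}.
5829c3d is among them, so fast-forward is possible.

Yes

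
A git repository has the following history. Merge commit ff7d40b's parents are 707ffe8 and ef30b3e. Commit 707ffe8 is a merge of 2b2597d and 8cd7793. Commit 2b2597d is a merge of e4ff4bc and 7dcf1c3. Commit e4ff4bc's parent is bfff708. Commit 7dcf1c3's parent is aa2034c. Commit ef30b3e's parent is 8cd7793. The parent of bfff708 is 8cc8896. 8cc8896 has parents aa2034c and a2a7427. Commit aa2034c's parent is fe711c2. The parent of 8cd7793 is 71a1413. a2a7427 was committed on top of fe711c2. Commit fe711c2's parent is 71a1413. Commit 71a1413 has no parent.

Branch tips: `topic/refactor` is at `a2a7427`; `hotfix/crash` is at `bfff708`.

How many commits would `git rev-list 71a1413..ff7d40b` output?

12

Reachable from ff7d40b: {2b2597d, 707ffe8, 71a1413, 7dcf1c3, 8cc8896, 8cd7793, a2a7427, aa2034c, bfff708, e4ff4bc, ef30b3e, fe711c2, ff7d40b}.
Reachable from 71a1413: {71a1413}.
In ff7d40b's history but not 71a1413's: {2b2597d, 707ffe8, 7dcf1c3, 8cc8896, 8cd7793, a2a7427, aa2034c, bfff708, e4ff4bc, ef30b3e, fe711c2, ff7d40b} — 12 commits.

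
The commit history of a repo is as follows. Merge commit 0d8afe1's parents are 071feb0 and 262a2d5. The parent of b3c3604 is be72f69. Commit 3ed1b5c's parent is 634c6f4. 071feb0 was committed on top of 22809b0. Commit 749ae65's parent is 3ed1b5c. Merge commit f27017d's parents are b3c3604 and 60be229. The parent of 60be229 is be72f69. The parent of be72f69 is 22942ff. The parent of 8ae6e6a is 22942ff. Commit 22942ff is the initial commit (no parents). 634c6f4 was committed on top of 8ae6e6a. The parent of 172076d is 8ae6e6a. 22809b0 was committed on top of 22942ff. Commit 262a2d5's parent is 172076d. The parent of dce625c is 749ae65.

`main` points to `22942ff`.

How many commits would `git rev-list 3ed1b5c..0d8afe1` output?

Reachable from 0d8afe1: {071feb0, 0d8afe1, 172076d, 22809b0, 22942ff, 262a2d5, 8ae6e6a}.
Reachable from 3ed1b5c: {22942ff, 3ed1b5c, 634c6f4, 8ae6e6a}.
In 0d8afe1's history but not 3ed1b5c's: {071feb0, 0d8afe1, 172076d, 22809b0, 262a2d5} — 5 commits.

5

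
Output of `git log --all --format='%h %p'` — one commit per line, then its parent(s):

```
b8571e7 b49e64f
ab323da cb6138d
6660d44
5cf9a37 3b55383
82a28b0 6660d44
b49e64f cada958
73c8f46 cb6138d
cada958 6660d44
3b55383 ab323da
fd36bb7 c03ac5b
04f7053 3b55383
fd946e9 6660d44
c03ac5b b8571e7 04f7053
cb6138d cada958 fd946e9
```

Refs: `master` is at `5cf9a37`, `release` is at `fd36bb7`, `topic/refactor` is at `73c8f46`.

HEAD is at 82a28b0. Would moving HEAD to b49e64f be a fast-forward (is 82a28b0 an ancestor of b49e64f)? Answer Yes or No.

No

A fast-forward from 82a28b0 to b49e64f is possible iff 82a28b0 is an ancestor of b49e64f.
Ancestors of b49e64f: {6660d44, b49e64f, cada958}.
82a28b0 is not among them, so fast-forward is not possible.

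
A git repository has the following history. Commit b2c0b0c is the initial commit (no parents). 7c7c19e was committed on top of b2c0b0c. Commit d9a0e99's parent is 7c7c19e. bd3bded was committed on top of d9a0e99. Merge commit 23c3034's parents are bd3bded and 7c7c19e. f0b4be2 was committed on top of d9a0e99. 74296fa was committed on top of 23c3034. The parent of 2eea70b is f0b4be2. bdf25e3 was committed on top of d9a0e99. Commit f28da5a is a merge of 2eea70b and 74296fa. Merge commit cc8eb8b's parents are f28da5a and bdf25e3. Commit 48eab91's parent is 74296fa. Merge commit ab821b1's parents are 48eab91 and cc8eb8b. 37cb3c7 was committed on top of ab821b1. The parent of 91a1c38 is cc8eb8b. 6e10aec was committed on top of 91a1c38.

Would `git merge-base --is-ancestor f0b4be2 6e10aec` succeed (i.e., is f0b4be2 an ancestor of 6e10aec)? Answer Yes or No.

Yes

Ancestors of 6e10aec (commits reachable by following parents): {23c3034, 2eea70b, 6e10aec, 74296fa, 7c7c19e, 91a1c38, b2c0b0c, bd3bded, bdf25e3, cc8eb8b, d9a0e99, f0b4be2, f28da5a}.
f0b4be2 is in that set, so it is an ancestor of 6e10aec.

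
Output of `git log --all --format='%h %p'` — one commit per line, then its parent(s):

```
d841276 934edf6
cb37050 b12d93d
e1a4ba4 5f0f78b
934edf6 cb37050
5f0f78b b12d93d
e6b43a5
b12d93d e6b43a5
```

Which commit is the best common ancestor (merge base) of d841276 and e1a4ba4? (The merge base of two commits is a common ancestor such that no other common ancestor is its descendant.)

Ancestors of d841276: {934edf6, b12d93d, cb37050, d841276, e6b43a5}.
Ancestors of e1a4ba4: {5f0f78b, b12d93d, e1a4ba4, e6b43a5}.
Common ancestors: {b12d93d, e6b43a5}.
Among these, b12d93d is not an ancestor of any other common ancestor — it is the merge base.

b12d93d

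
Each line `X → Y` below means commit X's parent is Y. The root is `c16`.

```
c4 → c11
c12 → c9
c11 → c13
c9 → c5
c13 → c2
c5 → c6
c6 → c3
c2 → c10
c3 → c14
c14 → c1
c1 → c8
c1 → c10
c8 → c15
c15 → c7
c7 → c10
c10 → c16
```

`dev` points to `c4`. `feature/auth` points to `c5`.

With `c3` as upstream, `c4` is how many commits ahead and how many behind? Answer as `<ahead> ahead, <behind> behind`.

Reachable from c4: {c10, c11, c13, c16, c2, c4}.
Reachable from c3: {c1, c10, c14, c15, c16, c3, c7, c8}.
Only in c4's history (ahead): {c11, c13, c2, c4} — 4.
Only in c3's history (behind): {c1, c14, c15, c3, c7, c8} — 6.

4 ahead, 6 behind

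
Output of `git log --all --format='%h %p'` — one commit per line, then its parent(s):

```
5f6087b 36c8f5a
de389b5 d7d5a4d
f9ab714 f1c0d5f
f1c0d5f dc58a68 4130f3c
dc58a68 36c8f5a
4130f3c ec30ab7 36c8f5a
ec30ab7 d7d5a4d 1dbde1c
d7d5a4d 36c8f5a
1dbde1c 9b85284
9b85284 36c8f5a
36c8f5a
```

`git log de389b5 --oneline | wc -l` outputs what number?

3

Walking parent pointers from de389b5: reachable set = {36c8f5a, d7d5a4d, de389b5}.
That is 3 commits.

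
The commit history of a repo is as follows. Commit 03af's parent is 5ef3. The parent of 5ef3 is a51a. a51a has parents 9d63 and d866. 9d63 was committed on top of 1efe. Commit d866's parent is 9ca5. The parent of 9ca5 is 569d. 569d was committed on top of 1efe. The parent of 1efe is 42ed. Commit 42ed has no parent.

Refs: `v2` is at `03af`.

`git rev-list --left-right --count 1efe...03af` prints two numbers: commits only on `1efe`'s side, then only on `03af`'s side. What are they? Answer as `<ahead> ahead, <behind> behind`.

0 ahead, 7 behind

Reachable from 1efe: {1efe, 42ed}.
Reachable from 03af: {03af, 1efe, 42ed, 569d, 5ef3, 9ca5, 9d63, a51a, d866}.
Only in 1efe's history (ahead): {} — 0.
Only in 03af's history (behind): {03af, 569d, 5ef3, 9ca5, 9d63, a51a, d866} — 7.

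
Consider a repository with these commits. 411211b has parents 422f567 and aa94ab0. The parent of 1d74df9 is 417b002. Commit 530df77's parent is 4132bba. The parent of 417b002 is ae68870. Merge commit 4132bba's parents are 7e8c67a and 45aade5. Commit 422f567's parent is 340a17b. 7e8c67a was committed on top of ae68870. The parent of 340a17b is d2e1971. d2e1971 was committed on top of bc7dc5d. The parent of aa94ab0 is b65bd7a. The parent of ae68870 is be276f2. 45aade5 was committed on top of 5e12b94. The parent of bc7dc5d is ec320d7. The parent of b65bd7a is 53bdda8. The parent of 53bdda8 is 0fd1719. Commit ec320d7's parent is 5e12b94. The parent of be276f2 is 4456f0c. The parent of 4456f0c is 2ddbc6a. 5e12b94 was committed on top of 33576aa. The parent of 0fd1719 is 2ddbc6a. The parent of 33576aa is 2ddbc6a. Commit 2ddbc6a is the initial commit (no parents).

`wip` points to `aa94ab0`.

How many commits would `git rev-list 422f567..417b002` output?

Reachable from 417b002: {2ddbc6a, 417b002, 4456f0c, ae68870, be276f2}.
Reachable from 422f567: {2ddbc6a, 33576aa, 340a17b, 422f567, 5e12b94, bc7dc5d, d2e1971, ec320d7}.
In 417b002's history but not 422f567's: {417b002, 4456f0c, ae68870, be276f2} — 4 commits.

4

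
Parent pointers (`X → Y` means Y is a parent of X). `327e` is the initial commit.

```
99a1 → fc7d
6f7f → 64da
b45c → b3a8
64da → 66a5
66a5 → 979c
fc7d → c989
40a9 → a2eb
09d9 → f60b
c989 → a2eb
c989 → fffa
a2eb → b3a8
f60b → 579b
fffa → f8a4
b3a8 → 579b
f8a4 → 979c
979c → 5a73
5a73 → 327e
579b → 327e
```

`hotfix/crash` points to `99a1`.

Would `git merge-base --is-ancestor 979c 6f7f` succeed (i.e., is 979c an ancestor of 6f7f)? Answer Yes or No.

Ancestors of 6f7f (commits reachable by following parents): {327e, 5a73, 64da, 66a5, 6f7f, 979c}.
979c is in that set, so it is an ancestor of 6f7f.

Yes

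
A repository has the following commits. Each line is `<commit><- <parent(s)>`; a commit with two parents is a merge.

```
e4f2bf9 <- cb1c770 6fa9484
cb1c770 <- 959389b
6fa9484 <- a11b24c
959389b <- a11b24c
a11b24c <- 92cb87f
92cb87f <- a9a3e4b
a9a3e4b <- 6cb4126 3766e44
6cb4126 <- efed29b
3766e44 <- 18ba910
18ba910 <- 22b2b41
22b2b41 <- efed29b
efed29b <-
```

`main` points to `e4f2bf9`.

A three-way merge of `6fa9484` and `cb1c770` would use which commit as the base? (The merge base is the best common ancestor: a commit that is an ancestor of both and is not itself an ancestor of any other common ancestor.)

Ancestors of 6fa9484: {18ba910, 22b2b41, 3766e44, 6cb4126, 6fa9484, 92cb87f, a11b24c, a9a3e4b, efed29b}.
Ancestors of cb1c770: {18ba910, 22b2b41, 3766e44, 6cb4126, 92cb87f, 959389b, a11b24c, a9a3e4b, cb1c770, efed29b}.
Common ancestors: {18ba910, 22b2b41, 3766e44, 6cb4126, 92cb87f, a11b24c, a9a3e4b, efed29b}.
Among these, a11b24c is not an ancestor of any other common ancestor — it is the merge base.

a11b24c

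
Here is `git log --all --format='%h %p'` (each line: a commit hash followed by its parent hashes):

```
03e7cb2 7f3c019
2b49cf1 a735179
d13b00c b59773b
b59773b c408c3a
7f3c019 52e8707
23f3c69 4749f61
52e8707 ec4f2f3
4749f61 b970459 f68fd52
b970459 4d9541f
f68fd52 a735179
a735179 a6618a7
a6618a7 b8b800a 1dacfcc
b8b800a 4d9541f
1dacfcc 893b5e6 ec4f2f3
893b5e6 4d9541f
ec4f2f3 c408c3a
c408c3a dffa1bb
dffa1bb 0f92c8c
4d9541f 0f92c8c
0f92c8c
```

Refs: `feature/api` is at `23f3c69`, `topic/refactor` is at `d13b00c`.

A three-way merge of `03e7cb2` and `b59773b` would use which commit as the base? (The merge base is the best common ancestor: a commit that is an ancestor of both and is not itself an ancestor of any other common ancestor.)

c408c3a

Ancestors of 03e7cb2: {03e7cb2, 0f92c8c, 52e8707, 7f3c019, c408c3a, dffa1bb, ec4f2f3}.
Ancestors of b59773b: {0f92c8c, b59773b, c408c3a, dffa1bb}.
Common ancestors: {0f92c8c, c408c3a, dffa1bb}.
Among these, c408c3a is not an ancestor of any other common ancestor — it is the merge base.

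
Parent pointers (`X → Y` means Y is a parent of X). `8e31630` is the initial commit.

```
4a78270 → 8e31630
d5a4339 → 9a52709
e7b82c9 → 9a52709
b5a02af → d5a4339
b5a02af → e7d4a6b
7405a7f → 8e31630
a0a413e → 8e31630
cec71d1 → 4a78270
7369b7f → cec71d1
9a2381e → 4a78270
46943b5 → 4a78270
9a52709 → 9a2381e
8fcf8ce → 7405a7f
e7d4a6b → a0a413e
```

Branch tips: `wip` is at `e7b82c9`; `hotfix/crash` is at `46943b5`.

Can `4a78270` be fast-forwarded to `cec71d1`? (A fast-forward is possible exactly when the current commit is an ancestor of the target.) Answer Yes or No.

Yes

A fast-forward from 4a78270 to cec71d1 is possible iff 4a78270 is an ancestor of cec71d1.
Ancestors of cec71d1: {4a78270, 8e31630, cec71d1}.
4a78270 is among them, so fast-forward is possible.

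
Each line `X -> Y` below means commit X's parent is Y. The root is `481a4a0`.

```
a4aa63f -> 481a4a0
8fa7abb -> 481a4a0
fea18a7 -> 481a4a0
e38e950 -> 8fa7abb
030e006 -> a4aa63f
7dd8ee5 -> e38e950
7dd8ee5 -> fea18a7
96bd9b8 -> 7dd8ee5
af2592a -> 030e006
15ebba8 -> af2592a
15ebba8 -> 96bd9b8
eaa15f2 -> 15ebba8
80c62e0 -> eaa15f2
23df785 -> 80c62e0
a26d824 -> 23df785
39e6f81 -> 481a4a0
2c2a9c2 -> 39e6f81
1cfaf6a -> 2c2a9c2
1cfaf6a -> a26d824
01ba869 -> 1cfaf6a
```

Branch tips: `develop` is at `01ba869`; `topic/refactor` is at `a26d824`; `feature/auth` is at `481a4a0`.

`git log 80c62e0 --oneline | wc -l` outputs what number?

Walking parent pointers from 80c62e0: reachable set = {030e006, 15ebba8, 481a4a0, 7dd8ee5, 80c62e0, 8fa7abb, 96bd9b8, a4aa63f, af2592a, e38e950, eaa15f2, fea18a7}.
That is 12 commits.

12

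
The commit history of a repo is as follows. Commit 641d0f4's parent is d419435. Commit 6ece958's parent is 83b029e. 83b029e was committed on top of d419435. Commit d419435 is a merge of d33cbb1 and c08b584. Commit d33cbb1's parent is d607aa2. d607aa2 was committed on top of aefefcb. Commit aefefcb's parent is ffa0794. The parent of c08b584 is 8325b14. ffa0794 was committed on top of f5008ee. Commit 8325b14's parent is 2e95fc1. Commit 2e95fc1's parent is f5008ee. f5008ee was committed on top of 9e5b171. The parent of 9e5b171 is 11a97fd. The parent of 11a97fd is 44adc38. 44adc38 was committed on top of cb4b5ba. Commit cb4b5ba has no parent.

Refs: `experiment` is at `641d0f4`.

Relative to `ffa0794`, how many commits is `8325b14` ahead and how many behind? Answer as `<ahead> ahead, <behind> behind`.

2 ahead, 1 behind

Reachable from 8325b14: {11a97fd, 2e95fc1, 44adc38, 8325b14, 9e5b171, cb4b5ba, f5008ee}.
Reachable from ffa0794: {11a97fd, 44adc38, 9e5b171, cb4b5ba, f5008ee, ffa0794}.
Only in 8325b14's history (ahead): {2e95fc1, 8325b14} — 2.
Only in ffa0794's history (behind): {ffa0794} — 1.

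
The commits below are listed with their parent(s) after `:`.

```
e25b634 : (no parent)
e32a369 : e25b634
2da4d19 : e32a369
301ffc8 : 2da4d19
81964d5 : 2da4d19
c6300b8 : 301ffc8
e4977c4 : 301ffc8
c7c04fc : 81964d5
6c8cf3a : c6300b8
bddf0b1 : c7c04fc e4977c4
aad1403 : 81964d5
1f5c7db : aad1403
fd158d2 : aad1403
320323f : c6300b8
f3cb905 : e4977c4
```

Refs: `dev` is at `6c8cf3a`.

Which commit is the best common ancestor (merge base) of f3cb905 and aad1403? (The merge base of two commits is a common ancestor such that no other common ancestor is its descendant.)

Ancestors of f3cb905: {2da4d19, 301ffc8, e25b634, e32a369, e4977c4, f3cb905}.
Ancestors of aad1403: {2da4d19, 81964d5, aad1403, e25b634, e32a369}.
Common ancestors: {2da4d19, e25b634, e32a369}.
Among these, 2da4d19 is not an ancestor of any other common ancestor — it is the merge base.

2da4d19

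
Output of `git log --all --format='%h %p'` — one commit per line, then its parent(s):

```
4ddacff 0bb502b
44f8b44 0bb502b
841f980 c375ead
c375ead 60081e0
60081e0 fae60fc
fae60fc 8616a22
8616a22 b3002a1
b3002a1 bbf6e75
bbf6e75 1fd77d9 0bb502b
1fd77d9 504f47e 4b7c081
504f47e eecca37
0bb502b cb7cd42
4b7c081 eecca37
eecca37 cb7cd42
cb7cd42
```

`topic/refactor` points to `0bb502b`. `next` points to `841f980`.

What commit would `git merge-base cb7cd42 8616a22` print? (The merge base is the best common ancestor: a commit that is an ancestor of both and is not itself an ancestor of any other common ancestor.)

cb7cd42

Ancestors of cb7cd42: {cb7cd42}.
Ancestors of 8616a22: {0bb502b, 1fd77d9, 4b7c081, 504f47e, 8616a22, b3002a1, bbf6e75, cb7cd42, eecca37}.
Common ancestors: {cb7cd42}.
The only common ancestor is cb7cd42, so it is the merge base.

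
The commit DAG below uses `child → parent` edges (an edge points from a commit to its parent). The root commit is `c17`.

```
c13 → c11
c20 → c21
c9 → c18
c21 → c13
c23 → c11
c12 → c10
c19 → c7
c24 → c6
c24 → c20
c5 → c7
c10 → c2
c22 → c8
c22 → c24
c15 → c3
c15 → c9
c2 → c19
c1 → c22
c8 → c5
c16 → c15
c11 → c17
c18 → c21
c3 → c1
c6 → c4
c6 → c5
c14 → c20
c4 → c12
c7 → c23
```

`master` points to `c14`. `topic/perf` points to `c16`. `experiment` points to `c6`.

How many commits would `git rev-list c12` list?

8

Walking parent pointers from c12: reachable set = {c10, c11, c12, c17, c19, c2, c23, c7}.
That is 8 commits.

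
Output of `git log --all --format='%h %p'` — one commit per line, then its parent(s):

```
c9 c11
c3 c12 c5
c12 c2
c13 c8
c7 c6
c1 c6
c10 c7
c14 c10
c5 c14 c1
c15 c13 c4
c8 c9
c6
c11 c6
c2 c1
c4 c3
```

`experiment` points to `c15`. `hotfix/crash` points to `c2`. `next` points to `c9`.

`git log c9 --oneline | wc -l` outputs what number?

3

Walking parent pointers from c9: reachable set = {c11, c6, c9}.
That is 3 commits.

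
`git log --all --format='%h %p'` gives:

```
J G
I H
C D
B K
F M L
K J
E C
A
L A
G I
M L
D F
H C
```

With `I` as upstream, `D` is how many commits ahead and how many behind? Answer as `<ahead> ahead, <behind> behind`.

0 ahead, 3 behind

Reachable from D: {A, D, F, L, M}.
Reachable from I: {A, C, D, F, H, I, L, M}.
Only in D's history (ahead): {} — 0.
Only in I's history (behind): {C, H, I} — 3.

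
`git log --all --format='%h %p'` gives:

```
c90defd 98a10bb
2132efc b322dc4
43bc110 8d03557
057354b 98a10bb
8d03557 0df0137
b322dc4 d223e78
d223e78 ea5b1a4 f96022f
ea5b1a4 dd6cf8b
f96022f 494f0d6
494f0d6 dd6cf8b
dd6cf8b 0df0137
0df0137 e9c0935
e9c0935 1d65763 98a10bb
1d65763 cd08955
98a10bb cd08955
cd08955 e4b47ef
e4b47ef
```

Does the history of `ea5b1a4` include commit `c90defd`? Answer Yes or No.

Ancestors of ea5b1a4: {0df0137, 1d65763, 98a10bb, cd08955, dd6cf8b, e4b47ef, e9c0935, ea5b1a4}.
c90defd is not in that set, so it is not an ancestor of ea5b1a4.

No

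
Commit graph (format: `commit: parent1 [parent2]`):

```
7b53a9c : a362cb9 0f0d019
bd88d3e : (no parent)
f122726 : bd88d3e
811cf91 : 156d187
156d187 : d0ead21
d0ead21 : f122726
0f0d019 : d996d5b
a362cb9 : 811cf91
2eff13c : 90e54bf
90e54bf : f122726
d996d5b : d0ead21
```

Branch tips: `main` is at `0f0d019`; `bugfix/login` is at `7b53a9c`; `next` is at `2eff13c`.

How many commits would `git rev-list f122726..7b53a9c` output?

Reachable from 7b53a9c: {0f0d019, 156d187, 7b53a9c, 811cf91, a362cb9, bd88d3e, d0ead21, d996d5b, f122726}.
Reachable from f122726: {bd88d3e, f122726}.
In 7b53a9c's history but not f122726's: {0f0d019, 156d187, 7b53a9c, 811cf91, a362cb9, d0ead21, d996d5b} — 7 commits.

7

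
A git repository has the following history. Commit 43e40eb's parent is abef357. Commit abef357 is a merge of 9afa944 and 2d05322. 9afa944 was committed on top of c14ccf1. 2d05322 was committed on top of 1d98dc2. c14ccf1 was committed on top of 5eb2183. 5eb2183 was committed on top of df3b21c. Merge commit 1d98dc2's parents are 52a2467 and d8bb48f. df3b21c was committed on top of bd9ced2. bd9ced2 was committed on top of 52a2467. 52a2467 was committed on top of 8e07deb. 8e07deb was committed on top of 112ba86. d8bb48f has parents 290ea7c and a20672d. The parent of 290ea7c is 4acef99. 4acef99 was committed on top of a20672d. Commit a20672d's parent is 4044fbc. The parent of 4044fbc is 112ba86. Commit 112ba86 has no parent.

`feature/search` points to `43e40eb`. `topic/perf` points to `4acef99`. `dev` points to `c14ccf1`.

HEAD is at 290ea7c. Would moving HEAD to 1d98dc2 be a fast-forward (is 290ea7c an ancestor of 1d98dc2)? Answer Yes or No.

Yes

A fast-forward from 290ea7c to 1d98dc2 is possible iff 290ea7c is an ancestor of 1d98dc2.
Ancestors of 1d98dc2: {112ba86, 1d98dc2, 290ea7c, 4044fbc, 4acef99, 52a2467, 8e07deb, a20672d, d8bb48f}.
290ea7c is among them, so fast-forward is possible.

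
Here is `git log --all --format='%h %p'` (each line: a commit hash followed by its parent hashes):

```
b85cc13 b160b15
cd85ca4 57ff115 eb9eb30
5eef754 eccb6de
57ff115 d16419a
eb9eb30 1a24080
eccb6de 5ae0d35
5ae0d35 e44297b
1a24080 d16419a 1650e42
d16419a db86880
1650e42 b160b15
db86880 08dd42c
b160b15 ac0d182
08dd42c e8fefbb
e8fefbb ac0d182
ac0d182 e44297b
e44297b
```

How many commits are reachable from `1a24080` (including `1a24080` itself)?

Walking parent pointers from 1a24080: reachable set = {08dd42c, 1650e42, 1a24080, ac0d182, b160b15, d16419a, db86880, e44297b, e8fefbb}.
That is 9 commits.

9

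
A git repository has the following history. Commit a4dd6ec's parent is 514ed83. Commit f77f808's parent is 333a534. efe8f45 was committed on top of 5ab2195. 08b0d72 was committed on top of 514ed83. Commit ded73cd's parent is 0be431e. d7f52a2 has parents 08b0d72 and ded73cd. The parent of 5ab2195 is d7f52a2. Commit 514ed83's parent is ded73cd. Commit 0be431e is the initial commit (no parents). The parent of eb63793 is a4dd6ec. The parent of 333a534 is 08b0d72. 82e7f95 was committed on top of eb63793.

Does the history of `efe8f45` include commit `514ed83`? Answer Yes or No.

Ancestors of efe8f45 (commits reachable by following parents): {08b0d72, 0be431e, 514ed83, 5ab2195, d7f52a2, ded73cd, efe8f45}.
514ed83 is in that set, so it is an ancestor of efe8f45.

Yes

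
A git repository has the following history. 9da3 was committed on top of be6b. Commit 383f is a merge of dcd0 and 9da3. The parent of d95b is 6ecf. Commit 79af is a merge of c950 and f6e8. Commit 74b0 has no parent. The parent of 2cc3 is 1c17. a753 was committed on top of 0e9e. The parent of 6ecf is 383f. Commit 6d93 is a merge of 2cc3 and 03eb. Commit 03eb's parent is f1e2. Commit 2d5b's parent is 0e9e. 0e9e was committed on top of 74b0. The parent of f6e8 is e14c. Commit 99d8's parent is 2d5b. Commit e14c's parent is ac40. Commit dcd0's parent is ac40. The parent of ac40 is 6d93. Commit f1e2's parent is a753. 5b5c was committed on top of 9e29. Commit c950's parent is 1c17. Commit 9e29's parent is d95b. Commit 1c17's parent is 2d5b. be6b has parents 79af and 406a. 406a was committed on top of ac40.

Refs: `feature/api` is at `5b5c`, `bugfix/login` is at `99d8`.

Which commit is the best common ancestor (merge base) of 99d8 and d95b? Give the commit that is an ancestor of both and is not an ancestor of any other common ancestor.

2d5b

Ancestors of 99d8: {0e9e, 2d5b, 74b0, 99d8}.
Ancestors of d95b: {03eb, 0e9e, 1c17, 2cc3, 2d5b, 383f, 406a, 6d93, 6ecf, 74b0, 79af, 9da3, a753, ac40, be6b, c950, d95b, dcd0, e14c, f1e2, f6e8}.
Common ancestors: {0e9e, 2d5b, 74b0}.
Among these, 2d5b is not an ancestor of any other common ancestor — it is the merge base.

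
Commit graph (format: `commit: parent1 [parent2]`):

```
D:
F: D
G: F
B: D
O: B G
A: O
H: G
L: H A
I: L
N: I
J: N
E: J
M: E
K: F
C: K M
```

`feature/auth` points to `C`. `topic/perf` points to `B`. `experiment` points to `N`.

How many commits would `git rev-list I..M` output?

4

Reachable from M: {A, B, D, E, F, G, H, I, J, L, M, N, O}.
Reachable from I: {A, B, D, F, G, H, I, L, O}.
In M's history but not I's: {E, J, M, N} — 4 commits.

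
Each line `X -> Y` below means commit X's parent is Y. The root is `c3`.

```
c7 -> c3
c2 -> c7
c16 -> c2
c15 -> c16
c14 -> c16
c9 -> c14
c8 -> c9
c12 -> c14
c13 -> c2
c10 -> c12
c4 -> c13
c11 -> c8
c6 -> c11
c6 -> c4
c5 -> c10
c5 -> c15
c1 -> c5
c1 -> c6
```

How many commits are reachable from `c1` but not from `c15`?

Reachable from c1: {c1, c10, c11, c12, c13, c14, c15, c16, c2, c3, c4, c5, c6, c7, c8, c9}.
Reachable from c15: {c15, c16, c2, c3, c7}.
In c1's history but not c15's: {c1, c10, c11, c12, c13, c14, c4, c5, c6, c8, c9} — 11 commits.

11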